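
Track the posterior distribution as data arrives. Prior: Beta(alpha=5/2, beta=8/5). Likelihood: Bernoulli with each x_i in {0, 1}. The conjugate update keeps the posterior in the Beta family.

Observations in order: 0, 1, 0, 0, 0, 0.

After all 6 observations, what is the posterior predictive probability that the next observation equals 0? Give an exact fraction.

obs 1: x=0 → posterior Beta(5/2, 13/5)
obs 2: x=1 → posterior Beta(7/2, 13/5)
obs 3: x=0 → posterior Beta(7/2, 18/5)
obs 4: x=0 → posterior Beta(7/2, 23/5)
obs 5: x=0 → posterior Beta(7/2, 28/5)
obs 6: x=0 → posterior Beta(7/2, 33/5)

66/101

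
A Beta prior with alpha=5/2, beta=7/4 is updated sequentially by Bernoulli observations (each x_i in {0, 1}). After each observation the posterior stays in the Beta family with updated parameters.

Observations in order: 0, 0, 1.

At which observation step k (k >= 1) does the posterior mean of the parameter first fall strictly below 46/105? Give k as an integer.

obs 1: x=0 → posterior Beta(5/2, 11/4)
obs 2: x=0 → posterior Beta(5/2, 15/4)
obs 3: x=1 → posterior Beta(7/2, 15/4)

k = 2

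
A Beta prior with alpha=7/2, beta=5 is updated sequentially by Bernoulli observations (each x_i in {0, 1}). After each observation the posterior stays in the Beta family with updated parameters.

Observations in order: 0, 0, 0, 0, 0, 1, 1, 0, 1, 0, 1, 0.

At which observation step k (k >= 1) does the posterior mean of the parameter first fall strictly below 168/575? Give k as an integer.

k = 4

obs 1: x=0 → posterior Beta(7/2, 6)
obs 2: x=0 → posterior Beta(7/2, 7)
obs 3: x=0 → posterior Beta(7/2, 8)
obs 4: x=0 → posterior Beta(7/2, 9)
obs 5: x=0 → posterior Beta(7/2, 10)
obs 6: x=1 → posterior Beta(9/2, 10)
obs 7: x=1 → posterior Beta(11/2, 10)
obs 8: x=0 → posterior Beta(11/2, 11)
obs 9: x=1 → posterior Beta(13/2, 11)
obs 10: x=0 → posterior Beta(13/2, 12)
obs 11: x=1 → posterior Beta(15/2, 12)
obs 12: x=0 → posterior Beta(15/2, 13)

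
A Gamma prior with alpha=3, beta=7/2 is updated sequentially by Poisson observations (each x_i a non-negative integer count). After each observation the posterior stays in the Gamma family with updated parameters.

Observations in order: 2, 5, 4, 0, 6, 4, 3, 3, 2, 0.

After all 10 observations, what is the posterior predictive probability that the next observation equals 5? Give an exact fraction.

obs 1: x=2 → posterior Gamma(5, 9/2)
obs 2: x=5 → posterior Gamma(10, 11/2)
obs 3: x=4 → posterior Gamma(14, 13/2)
obs 4: x=0 → posterior Gamma(14, 15/2)
obs 5: x=6 → posterior Gamma(20, 17/2)
obs 6: x=4 → posterior Gamma(24, 19/2)
obs 7: x=3 → posterior Gamma(27, 21/2)
obs 8: x=3 → posterior Gamma(30, 23/2)
obs 9: x=2 → posterior Gamma(32, 25/2)
obs 10: x=0 → posterior Gamma(32, 27/2)

76757808314391077811396564635101667096696461801165824/1284475787728524720826927656893473276744000042113841709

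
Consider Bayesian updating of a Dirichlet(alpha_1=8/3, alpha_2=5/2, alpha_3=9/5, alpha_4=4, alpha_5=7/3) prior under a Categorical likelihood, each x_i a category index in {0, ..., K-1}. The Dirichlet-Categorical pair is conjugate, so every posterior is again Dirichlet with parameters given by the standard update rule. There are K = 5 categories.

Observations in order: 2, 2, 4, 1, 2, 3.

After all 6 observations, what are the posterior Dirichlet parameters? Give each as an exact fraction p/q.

alpha_1=8/3, alpha_2=7/2, alpha_3=24/5, alpha_4=5, alpha_5=10/3

obs 1: x=2 → posterior Dirichlet(8/3, 5/2, 14/5, 4, 7/3)
obs 2: x=2 → posterior Dirichlet(8/3, 5/2, 19/5, 4, 7/3)
obs 3: x=4 → posterior Dirichlet(8/3, 5/2, 19/5, 4, 10/3)
obs 4: x=1 → posterior Dirichlet(8/3, 7/2, 19/5, 4, 10/3)
obs 5: x=2 → posterior Dirichlet(8/3, 7/2, 24/5, 4, 10/3)
obs 6: x=3 → posterior Dirichlet(8/3, 7/2, 24/5, 5, 10/3)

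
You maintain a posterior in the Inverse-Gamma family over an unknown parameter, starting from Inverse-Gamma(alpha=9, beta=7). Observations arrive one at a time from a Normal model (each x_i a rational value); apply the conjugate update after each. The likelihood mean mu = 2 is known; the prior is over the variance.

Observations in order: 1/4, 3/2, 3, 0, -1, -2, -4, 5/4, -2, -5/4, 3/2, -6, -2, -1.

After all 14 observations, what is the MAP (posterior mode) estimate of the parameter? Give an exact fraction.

obs 1: x=1/4 → posterior Inverse-Gamma(19/2, 273/32)
obs 2: x=3/2 → posterior Inverse-Gamma(10, 277/32)
obs 3: x=3 → posterior Inverse-Gamma(21/2, 293/32)
obs 4: x=0 → posterior Inverse-Gamma(11, 357/32)
obs 5: x=-1 → posterior Inverse-Gamma(23/2, 501/32)
obs 6: x=-2 → posterior Inverse-Gamma(12, 757/32)
obs 7: x=-4 → posterior Inverse-Gamma(25/2, 1333/32)
obs 8: x=5/4 → posterior Inverse-Gamma(13, 671/16)
obs 9: x=-2 → posterior Inverse-Gamma(27/2, 799/16)
obs 10: x=-5/4 → posterior Inverse-Gamma(14, 1767/32)
obs 11: x=3/2 → posterior Inverse-Gamma(29/2, 1771/32)
obs 12: x=-6 → posterior Inverse-Gamma(15, 2795/32)
obs 13: x=-2 → posterior Inverse-Gamma(31/2, 3051/32)
obs 14: x=-1 → posterior Inverse-Gamma(16, 3195/32)

3195/544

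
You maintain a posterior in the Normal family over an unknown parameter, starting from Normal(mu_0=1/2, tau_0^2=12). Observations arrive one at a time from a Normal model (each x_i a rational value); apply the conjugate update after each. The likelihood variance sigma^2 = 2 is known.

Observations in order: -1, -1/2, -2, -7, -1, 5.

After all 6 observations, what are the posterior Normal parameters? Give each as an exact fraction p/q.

mu_0=-77/74, tau_0^2=12/37

obs 1: x=-1 → posterior Normal(-11/14, 12/7)
obs 2: x=-1/2 → posterior Normal(-17/26, 12/13)
obs 3: x=-2 → posterior Normal(-41/38, 12/19)
obs 4: x=-7 → posterior Normal(-5/2, 12/25)
obs 5: x=-1 → posterior Normal(-137/62, 12/31)
obs 6: x=5 → posterior Normal(-77/74, 12/37)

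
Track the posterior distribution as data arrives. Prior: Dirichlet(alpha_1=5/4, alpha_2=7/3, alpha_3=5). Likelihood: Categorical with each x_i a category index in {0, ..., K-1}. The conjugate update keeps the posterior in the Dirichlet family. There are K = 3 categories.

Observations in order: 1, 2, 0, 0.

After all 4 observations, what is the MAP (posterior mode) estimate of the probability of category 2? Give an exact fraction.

12/23

obs 1: x=1 → posterior Dirichlet(5/4, 10/3, 5)
obs 2: x=2 → posterior Dirichlet(5/4, 10/3, 6)
obs 3: x=0 → posterior Dirichlet(9/4, 10/3, 6)
obs 4: x=0 → posterior Dirichlet(13/4, 10/3, 6)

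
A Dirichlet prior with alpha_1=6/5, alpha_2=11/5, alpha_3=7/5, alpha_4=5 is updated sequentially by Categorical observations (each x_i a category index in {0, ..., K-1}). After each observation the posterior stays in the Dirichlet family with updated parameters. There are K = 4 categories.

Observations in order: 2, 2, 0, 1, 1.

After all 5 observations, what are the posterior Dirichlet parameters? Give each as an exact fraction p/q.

alpha_1=11/5, alpha_2=21/5, alpha_3=17/5, alpha_4=5

obs 1: x=2 → posterior Dirichlet(6/5, 11/5, 12/5, 5)
obs 2: x=2 → posterior Dirichlet(6/5, 11/5, 17/5, 5)
obs 3: x=0 → posterior Dirichlet(11/5, 11/5, 17/5, 5)
obs 4: x=1 → posterior Dirichlet(11/5, 16/5, 17/5, 5)
obs 5: x=1 → posterior Dirichlet(11/5, 21/5, 17/5, 5)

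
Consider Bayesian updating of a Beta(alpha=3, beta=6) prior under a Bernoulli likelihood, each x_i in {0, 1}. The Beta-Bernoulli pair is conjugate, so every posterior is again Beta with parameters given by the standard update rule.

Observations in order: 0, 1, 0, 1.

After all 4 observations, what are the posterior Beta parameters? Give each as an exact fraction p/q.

obs 1: x=0 → posterior Beta(3, 7)
obs 2: x=1 → posterior Beta(4, 7)
obs 3: x=0 → posterior Beta(4, 8)
obs 4: x=1 → posterior Beta(5, 8)

alpha=5, beta=8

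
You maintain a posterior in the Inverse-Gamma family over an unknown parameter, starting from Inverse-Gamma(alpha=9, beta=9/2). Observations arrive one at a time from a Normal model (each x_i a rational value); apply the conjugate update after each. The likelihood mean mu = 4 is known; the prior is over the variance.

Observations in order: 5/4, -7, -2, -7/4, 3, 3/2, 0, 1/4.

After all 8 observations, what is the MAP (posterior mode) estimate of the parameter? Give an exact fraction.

3903/448

obs 1: x=5/4 → posterior Inverse-Gamma(19/2, 265/32)
obs 2: x=-7 → posterior Inverse-Gamma(10, 2201/32)
obs 3: x=-2 → posterior Inverse-Gamma(21/2, 2777/32)
obs 4: x=-7/4 → posterior Inverse-Gamma(11, 1653/16)
obs 5: x=3 → posterior Inverse-Gamma(23/2, 1661/16)
obs 6: x=3/2 → posterior Inverse-Gamma(12, 1711/16)
obs 7: x=0 → posterior Inverse-Gamma(25/2, 1839/16)
obs 8: x=1/4 → posterior Inverse-Gamma(13, 3903/32)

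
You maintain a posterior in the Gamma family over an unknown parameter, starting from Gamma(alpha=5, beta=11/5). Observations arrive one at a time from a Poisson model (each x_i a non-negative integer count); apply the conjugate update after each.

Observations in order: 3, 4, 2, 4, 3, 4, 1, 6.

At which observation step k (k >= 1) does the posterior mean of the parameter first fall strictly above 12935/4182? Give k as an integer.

k = 8

obs 1: x=3 → posterior Gamma(8, 16/5)
obs 2: x=4 → posterior Gamma(12, 21/5)
obs 3: x=2 → posterior Gamma(14, 26/5)
obs 4: x=4 → posterior Gamma(18, 31/5)
obs 5: x=3 → posterior Gamma(21, 36/5)
obs 6: x=4 → posterior Gamma(25, 41/5)
obs 7: x=1 → posterior Gamma(26, 46/5)
obs 8: x=6 → posterior Gamma(32, 51/5)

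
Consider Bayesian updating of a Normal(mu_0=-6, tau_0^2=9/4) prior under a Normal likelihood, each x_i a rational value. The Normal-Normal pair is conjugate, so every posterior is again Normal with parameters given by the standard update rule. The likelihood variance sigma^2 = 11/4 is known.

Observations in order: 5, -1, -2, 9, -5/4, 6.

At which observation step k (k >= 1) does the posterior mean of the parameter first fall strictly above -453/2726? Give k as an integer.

obs 1: x=5 → posterior Normal(-21/20, 99/80)
obs 2: x=-1 → posterior Normal(-30/29, 99/116)
obs 3: x=-2 → posterior Normal(-24/19, 99/152)
obs 4: x=9 → posterior Normal(33/47, 99/188)
obs 5: x=-5/4 → posterior Normal(87/224, 99/224)
obs 6: x=6 → posterior Normal(303/260, 99/260)

k = 4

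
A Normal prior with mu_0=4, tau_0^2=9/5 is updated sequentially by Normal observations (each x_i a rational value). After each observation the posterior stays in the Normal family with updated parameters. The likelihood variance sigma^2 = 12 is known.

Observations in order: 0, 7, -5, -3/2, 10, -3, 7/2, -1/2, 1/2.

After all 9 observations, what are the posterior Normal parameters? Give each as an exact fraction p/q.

obs 1: x=0 → posterior Normal(80/23, 36/23)
obs 2: x=7 → posterior Normal(101/26, 18/13)
obs 3: x=-5 → posterior Normal(86/29, 36/29)
obs 4: x=-3/2 → posterior Normal(163/64, 9/8)
obs 5: x=10 → posterior Normal(223/70, 36/35)
obs 6: x=-3 → posterior Normal(205/76, 18/19)
obs 7: x=7/2 → posterior Normal(113/41, 36/41)
obs 8: x=-1/2 → posterior Normal(223/88, 9/11)
obs 9: x=1/2 → posterior Normal(113/47, 36/47)

mu_0=113/47, tau_0^2=36/47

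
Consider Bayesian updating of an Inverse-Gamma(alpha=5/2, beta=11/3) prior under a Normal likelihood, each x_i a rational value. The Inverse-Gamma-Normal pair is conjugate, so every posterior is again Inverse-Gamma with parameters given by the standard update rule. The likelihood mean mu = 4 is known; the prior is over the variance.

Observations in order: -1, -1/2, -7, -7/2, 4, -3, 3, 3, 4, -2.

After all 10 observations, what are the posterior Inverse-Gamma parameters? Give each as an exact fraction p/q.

obs 1: x=-1 → posterior Inverse-Gamma(3, 97/6)
obs 2: x=-1/2 → posterior Inverse-Gamma(7/2, 631/24)
obs 3: x=-7 → posterior Inverse-Gamma(4, 2083/24)
obs 4: x=-7/2 → posterior Inverse-Gamma(9/2, 1379/12)
obs 5: x=4 → posterior Inverse-Gamma(5, 1379/12)
obs 6: x=-3 → posterior Inverse-Gamma(11/2, 1673/12)
obs 7: x=3 → posterior Inverse-Gamma(6, 1679/12)
obs 8: x=3 → posterior Inverse-Gamma(13/2, 1685/12)
obs 9: x=4 → posterior Inverse-Gamma(7, 1685/12)
obs 10: x=-2 → posterior Inverse-Gamma(15/2, 1901/12)

alpha=15/2, beta=1901/12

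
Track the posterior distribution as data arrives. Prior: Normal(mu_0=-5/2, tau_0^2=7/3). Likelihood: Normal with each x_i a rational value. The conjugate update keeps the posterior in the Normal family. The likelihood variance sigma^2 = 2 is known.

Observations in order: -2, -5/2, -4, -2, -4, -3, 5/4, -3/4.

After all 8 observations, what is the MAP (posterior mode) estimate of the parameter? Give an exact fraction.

-67/31

obs 1: x=-2 → posterior Normal(-29/13, 14/13)
obs 2: x=-5/2 → posterior Normal(-93/40, 7/10)
obs 3: x=-4 → posterior Normal(-149/54, 14/27)
obs 4: x=-2 → posterior Normal(-177/68, 7/17)
obs 5: x=-4 → posterior Normal(-233/82, 14/41)
obs 6: x=-3 → posterior Normal(-275/96, 7/24)
obs 7: x=5/4 → posterior Normal(-103/44, 14/55)
obs 8: x=-3/4 → posterior Normal(-67/31, 7/31)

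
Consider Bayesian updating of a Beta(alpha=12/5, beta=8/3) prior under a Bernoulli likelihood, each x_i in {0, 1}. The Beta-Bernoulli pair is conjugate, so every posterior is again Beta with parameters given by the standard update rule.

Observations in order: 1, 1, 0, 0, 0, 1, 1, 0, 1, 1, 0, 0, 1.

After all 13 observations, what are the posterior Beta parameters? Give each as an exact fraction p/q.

obs 1: x=1 → posterior Beta(17/5, 8/3)
obs 2: x=1 → posterior Beta(22/5, 8/3)
obs 3: x=0 → posterior Beta(22/5, 11/3)
obs 4: x=0 → posterior Beta(22/5, 14/3)
obs 5: x=0 → posterior Beta(22/5, 17/3)
obs 6: x=1 → posterior Beta(27/5, 17/3)
obs 7: x=1 → posterior Beta(32/5, 17/3)
obs 8: x=0 → posterior Beta(32/5, 20/3)
obs 9: x=1 → posterior Beta(37/5, 20/3)
obs 10: x=1 → posterior Beta(42/5, 20/3)
obs 11: x=0 → posterior Beta(42/5, 23/3)
obs 12: x=0 → posterior Beta(42/5, 26/3)
obs 13: x=1 → posterior Beta(47/5, 26/3)

alpha=47/5, beta=26/3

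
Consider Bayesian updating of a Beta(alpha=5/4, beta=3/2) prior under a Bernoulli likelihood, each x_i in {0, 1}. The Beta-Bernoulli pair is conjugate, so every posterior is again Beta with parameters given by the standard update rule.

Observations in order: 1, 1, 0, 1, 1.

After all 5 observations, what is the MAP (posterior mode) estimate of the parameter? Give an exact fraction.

obs 1: x=1 → posterior Beta(9/4, 3/2)
obs 2: x=1 → posterior Beta(13/4, 3/2)
obs 3: x=0 → posterior Beta(13/4, 5/2)
obs 4: x=1 → posterior Beta(17/4, 5/2)
obs 5: x=1 → posterior Beta(21/4, 5/2)

17/23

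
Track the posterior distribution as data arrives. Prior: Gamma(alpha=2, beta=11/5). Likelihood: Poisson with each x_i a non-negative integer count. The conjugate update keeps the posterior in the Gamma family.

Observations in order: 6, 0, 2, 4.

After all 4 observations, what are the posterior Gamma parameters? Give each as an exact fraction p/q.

alpha=14, beta=31/5

obs 1: x=6 → posterior Gamma(8, 16/5)
obs 2: x=0 → posterior Gamma(8, 21/5)
obs 3: x=2 → posterior Gamma(10, 26/5)
obs 4: x=4 → posterior Gamma(14, 31/5)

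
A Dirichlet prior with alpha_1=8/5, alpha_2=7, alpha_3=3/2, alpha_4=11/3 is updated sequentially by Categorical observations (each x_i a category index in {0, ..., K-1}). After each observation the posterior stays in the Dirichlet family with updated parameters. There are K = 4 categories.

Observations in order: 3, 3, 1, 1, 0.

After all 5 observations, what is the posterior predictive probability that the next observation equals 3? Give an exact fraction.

170/563

obs 1: x=3 → posterior Dirichlet(8/5, 7, 3/2, 14/3)
obs 2: x=3 → posterior Dirichlet(8/5, 7, 3/2, 17/3)
obs 3: x=1 → posterior Dirichlet(8/5, 8, 3/2, 17/3)
obs 4: x=1 → posterior Dirichlet(8/5, 9, 3/2, 17/3)
obs 5: x=0 → posterior Dirichlet(13/5, 9, 3/2, 17/3)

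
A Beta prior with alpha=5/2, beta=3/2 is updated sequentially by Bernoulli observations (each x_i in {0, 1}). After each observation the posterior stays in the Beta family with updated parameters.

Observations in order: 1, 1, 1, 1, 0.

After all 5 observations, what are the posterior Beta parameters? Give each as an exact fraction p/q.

obs 1: x=1 → posterior Beta(7/2, 3/2)
obs 2: x=1 → posterior Beta(9/2, 3/2)
obs 3: x=1 → posterior Beta(11/2, 3/2)
obs 4: x=1 → posterior Beta(13/2, 3/2)
obs 5: x=0 → posterior Beta(13/2, 5/2)

alpha=13/2, beta=5/2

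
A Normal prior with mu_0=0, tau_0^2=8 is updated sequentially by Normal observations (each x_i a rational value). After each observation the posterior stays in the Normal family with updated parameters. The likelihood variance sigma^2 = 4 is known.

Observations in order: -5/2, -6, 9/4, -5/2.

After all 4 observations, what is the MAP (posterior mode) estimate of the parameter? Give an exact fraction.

-35/18

obs 1: x=-5/2 → posterior Normal(-5/3, 8/3)
obs 2: x=-6 → posterior Normal(-17/5, 8/5)
obs 3: x=9/4 → posterior Normal(-25/14, 8/7)
obs 4: x=-5/2 → posterior Normal(-35/18, 8/9)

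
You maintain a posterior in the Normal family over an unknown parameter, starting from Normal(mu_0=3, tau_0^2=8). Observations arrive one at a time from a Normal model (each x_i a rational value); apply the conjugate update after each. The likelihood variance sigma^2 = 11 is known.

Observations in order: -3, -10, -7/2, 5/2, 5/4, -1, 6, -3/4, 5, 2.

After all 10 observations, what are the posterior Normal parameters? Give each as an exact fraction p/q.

obs 1: x=-3 → posterior Normal(9/19, 88/19)
obs 2: x=-10 → posterior Normal(-71/27, 88/27)
obs 3: x=-7/2 → posterior Normal(-99/35, 88/35)
obs 4: x=5/2 → posterior Normal(-79/43, 88/43)
obs 5: x=5/4 → posterior Normal(-23/17, 88/51)
obs 6: x=-1 → posterior Normal(-77/59, 88/59)
obs 7: x=6 → posterior Normal(-29/67, 88/67)
obs 8: x=-3/4 → posterior Normal(-7/15, 88/75)
obs 9: x=5 → posterior Normal(5/83, 88/83)
obs 10: x=2 → posterior Normal(3/13, 88/91)

mu_0=3/13, tau_0^2=88/91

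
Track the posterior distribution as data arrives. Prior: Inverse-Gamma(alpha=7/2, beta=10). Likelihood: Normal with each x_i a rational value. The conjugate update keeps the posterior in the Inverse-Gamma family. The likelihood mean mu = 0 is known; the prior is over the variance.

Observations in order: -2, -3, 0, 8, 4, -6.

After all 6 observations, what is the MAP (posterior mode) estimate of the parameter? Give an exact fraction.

obs 1: x=-2 → posterior Inverse-Gamma(4, 12)
obs 2: x=-3 → posterior Inverse-Gamma(9/2, 33/2)
obs 3: x=0 → posterior Inverse-Gamma(5, 33/2)
obs 4: x=8 → posterior Inverse-Gamma(11/2, 97/2)
obs 5: x=4 → posterior Inverse-Gamma(6, 113/2)
obs 6: x=-6 → posterior Inverse-Gamma(13/2, 149/2)

149/15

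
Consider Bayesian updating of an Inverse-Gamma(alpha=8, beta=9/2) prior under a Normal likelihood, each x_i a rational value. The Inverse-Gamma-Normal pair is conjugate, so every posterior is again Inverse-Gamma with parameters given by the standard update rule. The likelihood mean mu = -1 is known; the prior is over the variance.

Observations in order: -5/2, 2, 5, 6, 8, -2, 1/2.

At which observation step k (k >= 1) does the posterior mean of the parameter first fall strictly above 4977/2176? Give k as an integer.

k = 3

obs 1: x=-5/2 → posterior Inverse-Gamma(17/2, 45/8)
obs 2: x=2 → posterior Inverse-Gamma(9, 81/8)
obs 3: x=5 → posterior Inverse-Gamma(19/2, 225/8)
obs 4: x=6 → posterior Inverse-Gamma(10, 421/8)
obs 5: x=8 → posterior Inverse-Gamma(21/2, 745/8)
obs 6: x=-2 → posterior Inverse-Gamma(11, 749/8)
obs 7: x=1/2 → posterior Inverse-Gamma(23/2, 379/4)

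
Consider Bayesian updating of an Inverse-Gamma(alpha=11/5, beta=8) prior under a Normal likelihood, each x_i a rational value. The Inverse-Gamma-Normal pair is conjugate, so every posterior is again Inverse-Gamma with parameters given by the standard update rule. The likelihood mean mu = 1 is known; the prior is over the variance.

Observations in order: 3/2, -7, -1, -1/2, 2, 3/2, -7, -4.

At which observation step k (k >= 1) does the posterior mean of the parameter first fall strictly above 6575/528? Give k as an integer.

obs 1: x=3/2 → posterior Inverse-Gamma(27/10, 65/8)
obs 2: x=-7 → posterior Inverse-Gamma(16/5, 321/8)
obs 3: x=-1 → posterior Inverse-Gamma(37/10, 337/8)
obs 4: x=-1/2 → posterior Inverse-Gamma(21/5, 173/4)
obs 5: x=2 → posterior Inverse-Gamma(47/10, 175/4)
obs 6: x=3/2 → posterior Inverse-Gamma(26/5, 351/8)
obs 7: x=-7 → posterior Inverse-Gamma(57/10, 607/8)
obs 8: x=-4 → posterior Inverse-Gamma(31/5, 707/8)

k = 2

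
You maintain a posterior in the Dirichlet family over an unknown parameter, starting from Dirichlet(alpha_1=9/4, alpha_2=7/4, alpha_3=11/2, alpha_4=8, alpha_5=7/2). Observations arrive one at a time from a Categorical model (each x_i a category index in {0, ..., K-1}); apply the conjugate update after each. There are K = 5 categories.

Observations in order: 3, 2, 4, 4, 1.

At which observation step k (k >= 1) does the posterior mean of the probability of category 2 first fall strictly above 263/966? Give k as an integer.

obs 1: x=3 → posterior Dirichlet(9/4, 7/4, 11/2, 9, 7/2)
obs 2: x=2 → posterior Dirichlet(9/4, 7/4, 13/2, 9, 7/2)
obs 3: x=4 → posterior Dirichlet(9/4, 7/4, 13/2, 9, 9/2)
obs 4: x=4 → posterior Dirichlet(9/4, 7/4, 13/2, 9, 11/2)
obs 5: x=1 → posterior Dirichlet(9/4, 11/4, 13/2, 9, 11/2)

k = 2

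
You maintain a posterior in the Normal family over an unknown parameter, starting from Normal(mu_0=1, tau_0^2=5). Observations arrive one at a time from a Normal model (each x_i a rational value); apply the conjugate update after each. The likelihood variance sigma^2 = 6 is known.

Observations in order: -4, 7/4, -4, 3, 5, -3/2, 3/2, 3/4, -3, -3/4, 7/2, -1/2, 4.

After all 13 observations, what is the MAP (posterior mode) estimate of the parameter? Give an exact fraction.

139/284

obs 1: x=-4 → posterior Normal(-14/11, 30/11)
obs 2: x=7/4 → posterior Normal(-21/64, 15/8)
obs 3: x=-4 → posterior Normal(-101/84, 10/7)
obs 4: x=3 → posterior Normal(-41/104, 15/13)
obs 5: x=5 → posterior Normal(59/124, 30/31)
obs 6: x=-3/2 → posterior Normal(29/144, 5/6)
obs 7: x=3/2 → posterior Normal(59/164, 30/41)
obs 8: x=3/4 → posterior Normal(37/92, 15/23)
obs 9: x=-3 → posterior Normal(7/102, 10/17)
obs 10: x=-3/4 → posterior Normal(-1/224, 15/28)
obs 11: x=7/2 → posterior Normal(69/244, 30/61)
obs 12: x=-1/2 → posterior Normal(59/264, 5/11)
obs 13: x=4 → posterior Normal(139/284, 30/71)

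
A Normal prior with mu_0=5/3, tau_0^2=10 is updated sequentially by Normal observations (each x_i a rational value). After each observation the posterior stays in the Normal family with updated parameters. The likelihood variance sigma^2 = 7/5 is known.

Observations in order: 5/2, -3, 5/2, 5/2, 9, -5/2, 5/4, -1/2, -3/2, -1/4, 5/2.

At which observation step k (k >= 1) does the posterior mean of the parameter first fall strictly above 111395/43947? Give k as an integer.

k = 5

obs 1: x=5/2 → posterior Normal(410/171, 70/57)
obs 2: x=-3 → posterior Normal(-40/321, 70/107)
obs 3: x=5/2 → posterior Normal(335/471, 70/157)
obs 4: x=5/2 → posterior Normal(710/621, 70/207)
obs 5: x=9 → posterior Normal(2060/771, 70/257)
obs 6: x=-5/2 → posterior Normal(1685/921, 70/307)
obs 7: x=5/4 → posterior Normal(535/306, 10/51)
obs 8: x=-1/2 → posterior Normal(3595/2442, 70/407)
obs 9: x=-3/2 → posterior Normal(3145/2742, 70/457)
obs 10: x=-1/4 → posterior Normal(1535/1521, 70/507)
obs 11: x=5/2 → posterior Normal(1910/1671, 70/557)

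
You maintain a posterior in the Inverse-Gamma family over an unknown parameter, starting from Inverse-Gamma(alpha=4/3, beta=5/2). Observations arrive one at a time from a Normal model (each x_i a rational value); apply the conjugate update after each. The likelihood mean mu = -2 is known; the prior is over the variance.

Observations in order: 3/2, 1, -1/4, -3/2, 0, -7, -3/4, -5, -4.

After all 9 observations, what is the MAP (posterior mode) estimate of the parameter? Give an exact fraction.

1755/328

obs 1: x=3/2 → posterior Inverse-Gamma(11/6, 69/8)
obs 2: x=1 → posterior Inverse-Gamma(7/3, 105/8)
obs 3: x=-1/4 → posterior Inverse-Gamma(17/6, 469/32)
obs 4: x=-3/2 → posterior Inverse-Gamma(10/3, 473/32)
obs 5: x=0 → posterior Inverse-Gamma(23/6, 537/32)
obs 6: x=-7 → posterior Inverse-Gamma(13/3, 937/32)
obs 7: x=-3/4 → posterior Inverse-Gamma(29/6, 481/16)
obs 8: x=-5 → posterior Inverse-Gamma(16/3, 553/16)
obs 9: x=-4 → posterior Inverse-Gamma(35/6, 585/16)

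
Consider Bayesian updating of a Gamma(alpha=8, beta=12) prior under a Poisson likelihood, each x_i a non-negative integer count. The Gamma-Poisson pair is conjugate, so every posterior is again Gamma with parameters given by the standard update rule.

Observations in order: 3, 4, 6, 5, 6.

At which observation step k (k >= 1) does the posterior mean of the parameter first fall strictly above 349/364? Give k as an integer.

k = 2

obs 1: x=3 → posterior Gamma(11, 13)
obs 2: x=4 → posterior Gamma(15, 14)
obs 3: x=6 → posterior Gamma(21, 15)
obs 4: x=5 → posterior Gamma(26, 16)
obs 5: x=6 → posterior Gamma(32, 17)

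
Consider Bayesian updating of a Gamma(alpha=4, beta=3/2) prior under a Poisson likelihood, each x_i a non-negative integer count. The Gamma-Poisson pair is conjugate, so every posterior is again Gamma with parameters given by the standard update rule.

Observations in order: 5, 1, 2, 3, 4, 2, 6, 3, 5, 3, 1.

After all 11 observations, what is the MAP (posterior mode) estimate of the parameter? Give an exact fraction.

76/25

obs 1: x=5 → posterior Gamma(9, 5/2)
obs 2: x=1 → posterior Gamma(10, 7/2)
obs 3: x=2 → posterior Gamma(12, 9/2)
obs 4: x=3 → posterior Gamma(15, 11/2)
obs 5: x=4 → posterior Gamma(19, 13/2)
obs 6: x=2 → posterior Gamma(21, 15/2)
obs 7: x=6 → posterior Gamma(27, 17/2)
obs 8: x=3 → posterior Gamma(30, 19/2)
obs 9: x=5 → posterior Gamma(35, 21/2)
obs 10: x=3 → posterior Gamma(38, 23/2)
obs 11: x=1 → posterior Gamma(39, 25/2)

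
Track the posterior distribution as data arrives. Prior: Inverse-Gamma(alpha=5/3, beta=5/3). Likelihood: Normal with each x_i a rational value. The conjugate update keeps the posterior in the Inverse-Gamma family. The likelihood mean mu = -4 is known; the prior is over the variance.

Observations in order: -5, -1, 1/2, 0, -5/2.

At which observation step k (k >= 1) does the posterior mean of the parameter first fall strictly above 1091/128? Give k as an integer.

obs 1: x=-5 → posterior Inverse-Gamma(13/6, 13/6)
obs 2: x=-1 → posterior Inverse-Gamma(8/3, 20/3)
obs 3: x=1/2 → posterior Inverse-Gamma(19/6, 403/24)
obs 4: x=0 → posterior Inverse-Gamma(11/3, 595/24)
obs 5: x=-5/2 → posterior Inverse-Gamma(25/6, 311/12)

k = 4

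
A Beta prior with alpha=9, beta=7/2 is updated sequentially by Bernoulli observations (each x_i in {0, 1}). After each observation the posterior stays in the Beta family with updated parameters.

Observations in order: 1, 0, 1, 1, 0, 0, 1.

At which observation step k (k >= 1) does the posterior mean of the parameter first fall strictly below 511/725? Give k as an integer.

obs 1: x=1 → posterior Beta(10, 7/2)
obs 2: x=0 → posterior Beta(10, 9/2)
obs 3: x=1 → posterior Beta(11, 9/2)
obs 4: x=1 → posterior Beta(12, 9/2)
obs 5: x=0 → posterior Beta(12, 11/2)
obs 6: x=0 → posterior Beta(12, 13/2)
obs 7: x=1 → posterior Beta(13, 13/2)

k = 2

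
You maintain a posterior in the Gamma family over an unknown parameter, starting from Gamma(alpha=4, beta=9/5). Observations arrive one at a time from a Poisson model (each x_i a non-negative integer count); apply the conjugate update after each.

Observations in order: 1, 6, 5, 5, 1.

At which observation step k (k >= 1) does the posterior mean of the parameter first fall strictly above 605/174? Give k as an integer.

k = 4

obs 1: x=1 → posterior Gamma(5, 14/5)
obs 2: x=6 → posterior Gamma(11, 19/5)
obs 3: x=5 → posterior Gamma(16, 24/5)
obs 4: x=5 → posterior Gamma(21, 29/5)
obs 5: x=1 → posterior Gamma(22, 34/5)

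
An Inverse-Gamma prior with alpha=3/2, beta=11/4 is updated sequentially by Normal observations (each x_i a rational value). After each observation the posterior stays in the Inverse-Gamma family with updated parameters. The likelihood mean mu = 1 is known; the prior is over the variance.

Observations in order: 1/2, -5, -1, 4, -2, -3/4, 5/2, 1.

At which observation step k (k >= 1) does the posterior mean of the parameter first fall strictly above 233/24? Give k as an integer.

k = 2

obs 1: x=1/2 → posterior Inverse-Gamma(2, 23/8)
obs 2: x=-5 → posterior Inverse-Gamma(5/2, 167/8)
obs 3: x=-1 → posterior Inverse-Gamma(3, 183/8)
obs 4: x=4 → posterior Inverse-Gamma(7/2, 219/8)
obs 5: x=-2 → posterior Inverse-Gamma(4, 255/8)
obs 6: x=-3/4 → posterior Inverse-Gamma(9/2, 1069/32)
obs 7: x=5/2 → posterior Inverse-Gamma(5, 1105/32)
obs 8: x=1 → posterior Inverse-Gamma(11/2, 1105/32)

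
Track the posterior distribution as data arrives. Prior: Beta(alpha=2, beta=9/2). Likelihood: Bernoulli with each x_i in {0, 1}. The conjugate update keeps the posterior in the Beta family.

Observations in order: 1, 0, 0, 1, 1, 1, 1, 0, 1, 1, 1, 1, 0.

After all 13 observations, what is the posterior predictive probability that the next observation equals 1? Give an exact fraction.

obs 1: x=1 → posterior Beta(3, 9/2)
obs 2: x=0 → posterior Beta(3, 11/2)
obs 3: x=0 → posterior Beta(3, 13/2)
obs 4: x=1 → posterior Beta(4, 13/2)
obs 5: x=1 → posterior Beta(5, 13/2)
obs 6: x=1 → posterior Beta(6, 13/2)
obs 7: x=1 → posterior Beta(7, 13/2)
obs 8: x=0 → posterior Beta(7, 15/2)
obs 9: x=1 → posterior Beta(8, 15/2)
obs 10: x=1 → posterior Beta(9, 15/2)
obs 11: x=1 → posterior Beta(10, 15/2)
obs 12: x=1 → posterior Beta(11, 15/2)
obs 13: x=0 → posterior Beta(11, 17/2)

22/39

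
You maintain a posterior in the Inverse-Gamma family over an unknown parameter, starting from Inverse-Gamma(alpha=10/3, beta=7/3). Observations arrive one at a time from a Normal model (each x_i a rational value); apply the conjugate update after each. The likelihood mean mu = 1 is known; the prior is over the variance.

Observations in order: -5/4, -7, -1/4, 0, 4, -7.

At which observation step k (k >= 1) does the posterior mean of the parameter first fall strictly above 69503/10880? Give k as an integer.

obs 1: x=-5/4 → posterior Inverse-Gamma(23/6, 467/96)
obs 2: x=-7 → posterior Inverse-Gamma(13/3, 3539/96)
obs 3: x=-1/4 → posterior Inverse-Gamma(29/6, 1807/48)
obs 4: x=0 → posterior Inverse-Gamma(16/3, 1831/48)
obs 5: x=4 → posterior Inverse-Gamma(35/6, 2047/48)
obs 6: x=-7 → posterior Inverse-Gamma(19/3, 3583/48)

k = 2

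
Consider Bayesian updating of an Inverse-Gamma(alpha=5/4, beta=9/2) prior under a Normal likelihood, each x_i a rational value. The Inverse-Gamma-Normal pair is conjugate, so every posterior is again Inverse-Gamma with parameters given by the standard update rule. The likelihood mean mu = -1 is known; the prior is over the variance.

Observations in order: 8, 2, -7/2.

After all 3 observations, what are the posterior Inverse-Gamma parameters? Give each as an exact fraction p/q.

obs 1: x=8 → posterior Inverse-Gamma(7/4, 45)
obs 2: x=2 → posterior Inverse-Gamma(9/4, 99/2)
obs 3: x=-7/2 → posterior Inverse-Gamma(11/4, 421/8)

alpha=11/4, beta=421/8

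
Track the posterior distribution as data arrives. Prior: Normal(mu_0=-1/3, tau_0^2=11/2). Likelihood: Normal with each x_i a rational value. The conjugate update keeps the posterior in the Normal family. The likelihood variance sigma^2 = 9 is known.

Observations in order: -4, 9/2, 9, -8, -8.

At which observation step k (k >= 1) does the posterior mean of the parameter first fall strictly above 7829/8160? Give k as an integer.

obs 1: x=-4 → posterior Normal(-50/29, 99/29)
obs 2: x=9/2 → posterior Normal(-1/80, 99/40)
obs 3: x=9 → posterior Normal(197/102, 33/17)
obs 4: x=-8 → posterior Normal(21/124, 99/62)
obs 5: x=-8 → posterior Normal(-155/146, 99/73)

k = 3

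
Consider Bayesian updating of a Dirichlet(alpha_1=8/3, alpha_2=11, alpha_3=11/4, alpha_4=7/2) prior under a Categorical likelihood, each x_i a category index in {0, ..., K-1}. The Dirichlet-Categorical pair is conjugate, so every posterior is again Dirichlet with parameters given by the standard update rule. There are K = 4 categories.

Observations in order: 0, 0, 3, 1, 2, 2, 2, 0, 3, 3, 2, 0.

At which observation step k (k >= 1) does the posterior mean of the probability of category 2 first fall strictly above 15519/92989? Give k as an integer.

k = 6

obs 1: x=0 → posterior Dirichlet(11/3, 11, 11/4, 7/2)
obs 2: x=0 → posterior Dirichlet(14/3, 11, 11/4, 7/2)
obs 3: x=3 → posterior Dirichlet(14/3, 11, 11/4, 9/2)
obs 4: x=1 → posterior Dirichlet(14/3, 12, 11/4, 9/2)
obs 5: x=2 → posterior Dirichlet(14/3, 12, 15/4, 9/2)
obs 6: x=2 → posterior Dirichlet(14/3, 12, 19/4, 9/2)
obs 7: x=2 → posterior Dirichlet(14/3, 12, 23/4, 9/2)
obs 8: x=0 → posterior Dirichlet(17/3, 12, 23/4, 9/2)
obs 9: x=3 → posterior Dirichlet(17/3, 12, 23/4, 11/2)
obs 10: x=3 → posterior Dirichlet(17/3, 12, 23/4, 13/2)
obs 11: x=2 → posterior Dirichlet(17/3, 12, 27/4, 13/2)
obs 12: x=0 → posterior Dirichlet(20/3, 12, 27/4, 13/2)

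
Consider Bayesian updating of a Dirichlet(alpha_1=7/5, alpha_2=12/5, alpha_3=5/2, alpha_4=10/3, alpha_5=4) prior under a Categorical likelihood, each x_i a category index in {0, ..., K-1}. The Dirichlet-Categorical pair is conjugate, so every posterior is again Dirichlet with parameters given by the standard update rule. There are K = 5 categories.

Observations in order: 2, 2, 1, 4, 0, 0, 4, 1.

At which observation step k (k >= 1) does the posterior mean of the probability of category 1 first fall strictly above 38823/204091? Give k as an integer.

k = 3

obs 1: x=2 → posterior Dirichlet(7/5, 12/5, 7/2, 10/3, 4)
obs 2: x=2 → posterior Dirichlet(7/5, 12/5, 9/2, 10/3, 4)
obs 3: x=1 → posterior Dirichlet(7/5, 17/5, 9/2, 10/3, 4)
obs 4: x=4 → posterior Dirichlet(7/5, 17/5, 9/2, 10/3, 5)
obs 5: x=0 → posterior Dirichlet(12/5, 17/5, 9/2, 10/3, 5)
obs 6: x=0 → posterior Dirichlet(17/5, 17/5, 9/2, 10/3, 5)
obs 7: x=4 → posterior Dirichlet(17/5, 17/5, 9/2, 10/3, 6)
obs 8: x=1 → posterior Dirichlet(17/5, 22/5, 9/2, 10/3, 6)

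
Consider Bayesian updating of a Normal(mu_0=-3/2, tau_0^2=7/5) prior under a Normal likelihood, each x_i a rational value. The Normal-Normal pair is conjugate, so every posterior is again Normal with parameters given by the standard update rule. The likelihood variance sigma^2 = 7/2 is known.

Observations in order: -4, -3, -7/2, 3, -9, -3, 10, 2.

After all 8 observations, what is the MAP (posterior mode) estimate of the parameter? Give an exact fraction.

obs 1: x=-4 → posterior Normal(-31/14, 1)
obs 2: x=-3 → posterior Normal(-43/18, 7/9)
obs 3: x=-7/2 → posterior Normal(-57/22, 7/11)
obs 4: x=3 → posterior Normal(-45/26, 7/13)
obs 5: x=-9 → posterior Normal(-27/10, 7/15)
obs 6: x=-3 → posterior Normal(-93/34, 7/17)
obs 7: x=10 → posterior Normal(-53/38, 7/19)
obs 8: x=2 → posterior Normal(-15/14, 1/3)

-15/14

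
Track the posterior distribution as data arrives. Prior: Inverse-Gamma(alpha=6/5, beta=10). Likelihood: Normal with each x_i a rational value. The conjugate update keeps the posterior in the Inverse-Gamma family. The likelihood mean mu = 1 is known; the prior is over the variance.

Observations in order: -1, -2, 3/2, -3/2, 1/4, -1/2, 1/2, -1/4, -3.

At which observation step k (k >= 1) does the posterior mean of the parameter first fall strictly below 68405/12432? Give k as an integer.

obs 1: x=-1 → posterior Inverse-Gamma(17/10, 12)
obs 2: x=-2 → posterior Inverse-Gamma(11/5, 33/2)
obs 3: x=3/2 → posterior Inverse-Gamma(27/10, 133/8)
obs 4: x=-3/2 → posterior Inverse-Gamma(16/5, 79/4)
obs 5: x=1/4 → posterior Inverse-Gamma(37/10, 641/32)
obs 6: x=-1/2 → posterior Inverse-Gamma(21/5, 677/32)
obs 7: x=1/2 → posterior Inverse-Gamma(47/10, 681/32)
obs 8: x=-1/4 → posterior Inverse-Gamma(26/5, 353/16)
obs 9: x=-3 → posterior Inverse-Gamma(57/10, 481/16)

k = 8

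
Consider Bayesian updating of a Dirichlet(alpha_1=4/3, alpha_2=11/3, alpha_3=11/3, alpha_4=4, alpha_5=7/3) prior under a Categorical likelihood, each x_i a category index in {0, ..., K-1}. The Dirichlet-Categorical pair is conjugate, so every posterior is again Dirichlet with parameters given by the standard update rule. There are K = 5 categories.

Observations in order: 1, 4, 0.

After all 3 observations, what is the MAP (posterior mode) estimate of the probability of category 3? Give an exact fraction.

obs 1: x=1 → posterior Dirichlet(4/3, 14/3, 11/3, 4, 7/3)
obs 2: x=4 → posterior Dirichlet(4/3, 14/3, 11/3, 4, 10/3)
obs 3: x=0 → posterior Dirichlet(7/3, 14/3, 11/3, 4, 10/3)

3/13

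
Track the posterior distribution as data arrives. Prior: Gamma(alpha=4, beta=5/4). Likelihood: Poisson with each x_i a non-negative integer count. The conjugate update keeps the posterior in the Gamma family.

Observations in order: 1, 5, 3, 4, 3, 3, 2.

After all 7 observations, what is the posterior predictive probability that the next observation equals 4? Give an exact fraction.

obs 1: x=1 → posterior Gamma(5, 9/4)
obs 2: x=5 → posterior Gamma(10, 13/4)
obs 3: x=3 → posterior Gamma(13, 17/4)
obs 4: x=4 → posterior Gamma(17, 21/4)
obs 5: x=3 → posterior Gamma(20, 25/4)
obs 6: x=3 → posterior Gamma(23, 29/4)
obs 7: x=2 → posterior Gamma(25, 33/4)

481185323629780644965696766705111806067628800/3005038205702535458113125346465519808987378677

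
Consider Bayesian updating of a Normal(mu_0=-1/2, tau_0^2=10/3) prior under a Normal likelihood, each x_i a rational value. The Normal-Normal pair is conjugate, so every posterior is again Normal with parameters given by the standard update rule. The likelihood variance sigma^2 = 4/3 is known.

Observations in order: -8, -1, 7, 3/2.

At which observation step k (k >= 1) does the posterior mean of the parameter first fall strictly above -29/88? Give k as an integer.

k = 4

obs 1: x=-8 → posterior Normal(-41/7, 20/21)
obs 2: x=-1 → posterior Normal(-23/6, 5/9)
obs 3: x=7 → posterior Normal(-11/17, 20/51)
obs 4: x=3/2 → posterior Normal(-7/44, 10/33)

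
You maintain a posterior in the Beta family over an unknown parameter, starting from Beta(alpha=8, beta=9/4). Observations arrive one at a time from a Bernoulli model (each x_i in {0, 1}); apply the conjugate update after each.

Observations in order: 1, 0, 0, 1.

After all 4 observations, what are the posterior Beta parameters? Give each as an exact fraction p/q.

obs 1: x=1 → posterior Beta(9, 9/4)
obs 2: x=0 → posterior Beta(9, 13/4)
obs 3: x=0 → posterior Beta(9, 17/4)
obs 4: x=1 → posterior Beta(10, 17/4)

alpha=10, beta=17/4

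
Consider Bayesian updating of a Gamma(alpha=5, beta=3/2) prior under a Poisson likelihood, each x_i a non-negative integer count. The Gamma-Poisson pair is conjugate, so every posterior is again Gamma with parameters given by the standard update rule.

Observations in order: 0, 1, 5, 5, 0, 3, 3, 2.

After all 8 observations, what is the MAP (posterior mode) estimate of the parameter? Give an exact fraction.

46/19

obs 1: x=0 → posterior Gamma(5, 5/2)
obs 2: x=1 → posterior Gamma(6, 7/2)
obs 3: x=5 → posterior Gamma(11, 9/2)
obs 4: x=5 → posterior Gamma(16, 11/2)
obs 5: x=0 → posterior Gamma(16, 13/2)
obs 6: x=3 → posterior Gamma(19, 15/2)
obs 7: x=3 → posterior Gamma(22, 17/2)
obs 8: x=2 → posterior Gamma(24, 19/2)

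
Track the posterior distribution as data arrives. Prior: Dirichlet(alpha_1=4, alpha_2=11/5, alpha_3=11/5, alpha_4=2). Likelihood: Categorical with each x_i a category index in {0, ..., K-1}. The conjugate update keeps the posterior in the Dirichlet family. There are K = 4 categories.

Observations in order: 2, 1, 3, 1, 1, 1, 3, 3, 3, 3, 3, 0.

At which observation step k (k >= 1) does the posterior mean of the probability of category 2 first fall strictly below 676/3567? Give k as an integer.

obs 1: x=2 → posterior Dirichlet(4, 11/5, 16/5, 2)
obs 2: x=1 → posterior Dirichlet(4, 16/5, 16/5, 2)
obs 3: x=3 → posterior Dirichlet(4, 16/5, 16/5, 3)
obs 4: x=1 → posterior Dirichlet(4, 21/5, 16/5, 3)
obs 5: x=1 → posterior Dirichlet(4, 26/5, 16/5, 3)
obs 6: x=1 → posterior Dirichlet(4, 31/5, 16/5, 3)
obs 7: x=3 → posterior Dirichlet(4, 31/5, 16/5, 4)
obs 8: x=3 → posterior Dirichlet(4, 31/5, 16/5, 5)
obs 9: x=3 → posterior Dirichlet(4, 31/5, 16/5, 6)
obs 10: x=3 → posterior Dirichlet(4, 31/5, 16/5, 7)
obs 11: x=3 → posterior Dirichlet(4, 31/5, 16/5, 8)
obs 12: x=0 → posterior Dirichlet(5, 31/5, 16/5, 8)

k = 7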